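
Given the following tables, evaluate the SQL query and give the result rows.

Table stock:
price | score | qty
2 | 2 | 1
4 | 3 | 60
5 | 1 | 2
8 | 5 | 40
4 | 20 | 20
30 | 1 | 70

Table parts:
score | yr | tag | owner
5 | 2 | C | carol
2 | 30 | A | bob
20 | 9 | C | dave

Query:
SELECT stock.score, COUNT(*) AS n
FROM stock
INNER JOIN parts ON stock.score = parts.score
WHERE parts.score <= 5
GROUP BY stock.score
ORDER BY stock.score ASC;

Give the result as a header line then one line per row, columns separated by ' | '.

After JOIN parts (3 rows):
stock.price | stock.score | stock.qty | parts.score | parts.yr | parts.tag | parts.owner
2 | 2 | 1 | 2 | 30 | A | bob
8 | 5 | 40 | 5 | 2 | C | carol
4 | 20 | 20 | 20 | 9 | C | dave
After WHERE (2 rows):
stock.price | stock.score | stock.qty | parts.score | parts.yr | parts.tag | parts.owner
2 | 2 | 1 | 2 | 30 | A | bob
8 | 5 | 40 | 5 | 2 | C | carol
After GROUP BY (2 rows):
stock.score | n
2 | 1
5 | 1
After ORDER BY (2 rows):
stock.score | n
2 | 1
5 | 1

== RESULT ==
stock.score | n
2 | 1
5 | 1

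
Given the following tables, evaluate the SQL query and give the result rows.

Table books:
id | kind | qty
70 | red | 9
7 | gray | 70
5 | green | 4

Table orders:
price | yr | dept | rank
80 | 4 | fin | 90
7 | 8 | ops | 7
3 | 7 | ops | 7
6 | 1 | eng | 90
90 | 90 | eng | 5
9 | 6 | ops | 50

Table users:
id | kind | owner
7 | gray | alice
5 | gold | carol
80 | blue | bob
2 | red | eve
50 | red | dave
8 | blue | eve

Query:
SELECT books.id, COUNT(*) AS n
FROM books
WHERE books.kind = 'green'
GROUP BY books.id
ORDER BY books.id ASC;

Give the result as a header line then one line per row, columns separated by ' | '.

After WHERE (1 rows):
books.id | books.kind | books.qty
5 | green | 4
After GROUP BY (1 rows):
books.id | n
5 | 1
After ORDER BY (1 rows):
books.id | n
5 | 1

== RESULT ==
books.id | n
5 | 1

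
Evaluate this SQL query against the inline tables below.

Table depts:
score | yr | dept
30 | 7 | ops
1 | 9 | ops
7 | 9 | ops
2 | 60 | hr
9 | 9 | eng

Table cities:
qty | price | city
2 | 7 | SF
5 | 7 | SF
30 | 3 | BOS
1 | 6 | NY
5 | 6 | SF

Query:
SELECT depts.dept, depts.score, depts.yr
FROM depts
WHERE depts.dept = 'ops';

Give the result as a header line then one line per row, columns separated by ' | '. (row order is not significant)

After WHERE (3 rows):
depts.score | depts.yr | depts.dept
30 | 7 | ops
1 | 9 | ops
7 | 9 | ops
After SELECT (3 rows):
depts.dept | depts.score | depts.yr
ops | 30 | 7
ops | 1 | 9
ops | 7 | 9

== RESULT ==
depts.dept | depts.score | depts.yr
ops | 30 | 7
ops | 1 | 9
ops | 7 | 9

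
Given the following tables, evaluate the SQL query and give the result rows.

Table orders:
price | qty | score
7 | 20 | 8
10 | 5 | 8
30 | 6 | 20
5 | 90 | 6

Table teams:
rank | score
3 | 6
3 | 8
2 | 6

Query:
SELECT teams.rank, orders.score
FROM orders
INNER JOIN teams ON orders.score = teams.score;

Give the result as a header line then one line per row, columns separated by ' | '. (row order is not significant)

After JOIN teams (4 rows):
orders.price | orders.qty | orders.score | teams.rank | teams.score
7 | 20 | 8 | 3 | 8
10 | 5 | 8 | 3 | 8
5 | 90 | 6 | 3 | 6
5 | 90 | 6 | 2 | 6
After SELECT (4 rows):
teams.rank | orders.score
3 | 8
3 | 8
3 | 6
2 | 6

== RESULT ==
teams.rank | orders.score
3 | 8
3 | 8
3 | 6
2 | 6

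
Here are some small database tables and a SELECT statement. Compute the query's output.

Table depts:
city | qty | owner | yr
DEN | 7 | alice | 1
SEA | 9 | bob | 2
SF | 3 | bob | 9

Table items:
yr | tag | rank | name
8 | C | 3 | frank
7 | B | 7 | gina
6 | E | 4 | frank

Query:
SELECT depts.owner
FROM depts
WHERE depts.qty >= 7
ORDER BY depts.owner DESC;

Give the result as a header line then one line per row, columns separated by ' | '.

After WHERE (2 rows):
depts.city | depts.qty | depts.owner | depts.yr
DEN | 7 | alice | 1
SEA | 9 | bob | 2
After SELECT (2 rows):
depts.owner
alice
bob
After ORDER BY (2 rows):
depts.owner
bob
alice

== RESULT ==
depts.owner
bob
alice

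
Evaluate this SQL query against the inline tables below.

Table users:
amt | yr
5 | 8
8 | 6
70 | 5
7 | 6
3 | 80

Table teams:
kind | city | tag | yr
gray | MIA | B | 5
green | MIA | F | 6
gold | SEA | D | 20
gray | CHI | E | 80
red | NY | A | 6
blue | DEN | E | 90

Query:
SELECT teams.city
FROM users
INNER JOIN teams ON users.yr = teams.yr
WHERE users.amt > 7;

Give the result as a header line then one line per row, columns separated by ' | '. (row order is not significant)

== RESULT ==
teams.city
MIA
NY
MIA

Derivation:
After JOIN teams (6 rows):
users.amt | users.yr | teams.kind | teams.city | teams.tag | teams.yr
8 | 6 | green | MIA | F | 6
8 | 6 | red | NY | A | 6
70 | 5 | gray | MIA | B | 5
7 | 6 | green | MIA | F | 6
7 | 6 | red | NY | A | 6
3 | 80 | gray | CHI | E | 80
After WHERE (3 rows):
users.amt | users.yr | teams.kind | teams.city | teams.tag | teams.yr
8 | 6 | green | MIA | F | 6
8 | 6 | red | NY | A | 6
70 | 5 | gray | MIA | B | 5
After SELECT (3 rows):
teams.city
MIA
NY
MIA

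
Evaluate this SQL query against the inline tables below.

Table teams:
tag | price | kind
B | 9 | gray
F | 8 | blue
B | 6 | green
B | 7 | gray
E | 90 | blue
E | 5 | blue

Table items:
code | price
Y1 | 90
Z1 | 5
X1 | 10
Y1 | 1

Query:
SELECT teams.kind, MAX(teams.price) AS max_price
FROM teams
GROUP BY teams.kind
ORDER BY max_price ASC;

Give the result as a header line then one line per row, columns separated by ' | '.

After GROUP BY (3 rows):
teams.kind | max_price
gray | 9
blue | 90
green | 6
After ORDER BY (3 rows):
teams.kind | max_price
green | 6
gray | 9
blue | 90

== RESULT ==
teams.kind | max_price
green | 6
gray | 9
blue | 90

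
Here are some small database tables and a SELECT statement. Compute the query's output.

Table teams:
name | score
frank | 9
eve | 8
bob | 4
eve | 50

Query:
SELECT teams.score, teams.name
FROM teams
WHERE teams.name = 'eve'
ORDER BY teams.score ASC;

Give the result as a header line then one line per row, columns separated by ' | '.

== RESULT ==
teams.score | teams.name
8 | eve
50 | eve

Derivation:
After WHERE (2 rows):
teams.name | teams.score
eve | 8
eve | 50
After SELECT (2 rows):
teams.score | teams.name
8 | eve
50 | eve
After ORDER BY (2 rows):
teams.score | teams.name
8 | eve
50 | eve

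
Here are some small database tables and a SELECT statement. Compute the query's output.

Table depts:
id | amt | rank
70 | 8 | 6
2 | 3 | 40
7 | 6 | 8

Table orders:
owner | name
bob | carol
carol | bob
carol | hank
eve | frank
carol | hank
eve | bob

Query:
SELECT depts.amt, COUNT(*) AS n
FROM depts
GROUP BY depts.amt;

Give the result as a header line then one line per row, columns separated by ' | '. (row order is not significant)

After GROUP BY (3 rows):
depts.amt | n
8 | 1
3 | 1
6 | 1

== RESULT ==
depts.amt | n
8 | 1
3 | 1
6 | 1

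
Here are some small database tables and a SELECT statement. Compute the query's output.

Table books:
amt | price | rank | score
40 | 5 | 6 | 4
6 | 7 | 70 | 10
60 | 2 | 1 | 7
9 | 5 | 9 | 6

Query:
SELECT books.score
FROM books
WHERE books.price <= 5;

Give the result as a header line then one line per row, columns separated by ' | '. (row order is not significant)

After WHERE (3 rows):
books.amt | books.price | books.rank | books.score
40 | 5 | 6 | 4
60 | 2 | 1 | 7
9 | 5 | 9 | 6
After SELECT (3 rows):
books.score
4
7
6

== RESULT ==
books.score
4
7
6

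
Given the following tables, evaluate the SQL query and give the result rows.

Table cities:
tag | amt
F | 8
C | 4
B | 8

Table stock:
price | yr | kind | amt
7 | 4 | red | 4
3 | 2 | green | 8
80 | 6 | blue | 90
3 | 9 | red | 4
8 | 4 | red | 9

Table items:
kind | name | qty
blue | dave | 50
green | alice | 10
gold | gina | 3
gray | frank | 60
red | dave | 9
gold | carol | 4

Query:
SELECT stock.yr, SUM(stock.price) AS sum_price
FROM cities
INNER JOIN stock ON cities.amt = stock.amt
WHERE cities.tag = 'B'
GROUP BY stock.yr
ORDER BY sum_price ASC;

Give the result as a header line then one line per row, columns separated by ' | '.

After JOIN stock (4 rows):
cities.tag | cities.amt | stock.price | stock.yr | stock.kind | stock.amt
F | 8 | 3 | 2 | green | 8
C | 4 | 7 | 4 | red | 4
C | 4 | 3 | 9 | red | 4
B | 8 | 3 | 2 | green | 8
After WHERE (1 rows):
cities.tag | cities.amt | stock.price | stock.yr | stock.kind | stock.amt
B | 8 | 3 | 2 | green | 8
After GROUP BY (1 rows):
stock.yr | sum_price
2 | 3
After ORDER BY (1 rows):
stock.yr | sum_price
2 | 3

== RESULT ==
stock.yr | sum_price
2 | 3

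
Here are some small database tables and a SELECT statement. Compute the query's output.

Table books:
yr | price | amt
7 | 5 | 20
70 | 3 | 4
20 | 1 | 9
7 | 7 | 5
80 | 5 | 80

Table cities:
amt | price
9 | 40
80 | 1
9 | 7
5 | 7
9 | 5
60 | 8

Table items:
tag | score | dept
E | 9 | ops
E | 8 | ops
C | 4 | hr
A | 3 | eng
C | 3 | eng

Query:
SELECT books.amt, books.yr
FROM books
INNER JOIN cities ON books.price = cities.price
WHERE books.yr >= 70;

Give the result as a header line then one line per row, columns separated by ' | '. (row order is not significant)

After JOIN cities (5 rows):
books.yr | books.price | books.amt | cities.amt | cities.price
7 | 5 | 20 | 9 | 5
20 | 1 | 9 | 80 | 1
7 | 7 | 5 | 9 | 7
7 | 7 | 5 | 5 | 7
80 | 5 | 80 | 9 | 5
After WHERE (1 rows):
books.yr | books.price | books.amt | cities.amt | cities.price
80 | 5 | 80 | 9 | 5
After SELECT (1 rows):
books.amt | books.yr
80 | 80

== RESULT ==
books.amt | books.yr
80 | 80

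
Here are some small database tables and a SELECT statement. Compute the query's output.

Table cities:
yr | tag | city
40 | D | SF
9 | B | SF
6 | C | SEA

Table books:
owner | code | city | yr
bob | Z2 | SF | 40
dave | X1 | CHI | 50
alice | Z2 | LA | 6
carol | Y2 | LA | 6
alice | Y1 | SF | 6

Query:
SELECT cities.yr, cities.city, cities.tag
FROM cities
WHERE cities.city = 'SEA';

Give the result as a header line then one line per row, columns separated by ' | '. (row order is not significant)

== RESULT ==
cities.yr | cities.city | cities.tag
6 | SEA | C

Derivation:
After WHERE (1 rows):
cities.yr | cities.tag | cities.city
6 | C | SEA
After SELECT (1 rows):
cities.yr | cities.city | cities.tag
6 | SEA | C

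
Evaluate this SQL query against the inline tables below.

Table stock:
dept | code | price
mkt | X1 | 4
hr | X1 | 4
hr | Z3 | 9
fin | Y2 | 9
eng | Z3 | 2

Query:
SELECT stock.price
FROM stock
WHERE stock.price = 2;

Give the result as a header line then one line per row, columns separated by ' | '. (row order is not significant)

== RESULT ==
stock.price
2

Derivation:
After WHERE (1 rows):
stock.dept | stock.code | stock.price
eng | Z3 | 2
After SELECT (1 rows):
stock.price
2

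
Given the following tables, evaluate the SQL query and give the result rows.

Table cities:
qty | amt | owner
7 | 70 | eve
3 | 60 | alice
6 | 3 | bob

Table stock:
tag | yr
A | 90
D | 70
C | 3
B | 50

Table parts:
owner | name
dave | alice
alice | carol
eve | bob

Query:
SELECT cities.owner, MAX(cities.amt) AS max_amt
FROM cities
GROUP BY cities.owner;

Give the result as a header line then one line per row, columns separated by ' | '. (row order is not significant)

After GROUP BY (3 rows):
cities.owner | max_amt
eve | 70
alice | 60
bob | 3

== RESULT ==
cities.owner | max_amt
eve | 70
alice | 60
bob | 3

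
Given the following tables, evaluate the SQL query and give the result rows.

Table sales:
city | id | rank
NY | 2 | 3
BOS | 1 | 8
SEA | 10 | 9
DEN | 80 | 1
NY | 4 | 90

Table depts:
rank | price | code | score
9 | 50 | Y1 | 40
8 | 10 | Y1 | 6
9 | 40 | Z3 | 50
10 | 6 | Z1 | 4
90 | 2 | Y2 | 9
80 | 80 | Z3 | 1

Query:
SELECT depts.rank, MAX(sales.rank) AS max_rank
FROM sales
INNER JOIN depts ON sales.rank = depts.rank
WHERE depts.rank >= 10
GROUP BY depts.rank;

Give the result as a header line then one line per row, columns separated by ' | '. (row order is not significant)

== RESULT ==
depts.rank | max_rank
90 | 90

Derivation:
After JOIN depts (4 rows):
sales.city | sales.id | sales.rank | depts.rank | depts.price | depts.code | depts.score
BOS | 1 | 8 | 8 | 10 | Y1 | 6
SEA | 10 | 9 | 9 | 50 | Y1 | 40
SEA | 10 | 9 | 9 | 40 | Z3 | 50
NY | 4 | 90 | 90 | 2 | Y2 | 9
After WHERE (1 rows):
sales.city | sales.id | sales.rank | depts.rank | depts.price | depts.code | depts.score
NY | 4 | 90 | 90 | 2 | Y2 | 9
After GROUP BY (1 rows):
depts.rank | max_rank
90 | 90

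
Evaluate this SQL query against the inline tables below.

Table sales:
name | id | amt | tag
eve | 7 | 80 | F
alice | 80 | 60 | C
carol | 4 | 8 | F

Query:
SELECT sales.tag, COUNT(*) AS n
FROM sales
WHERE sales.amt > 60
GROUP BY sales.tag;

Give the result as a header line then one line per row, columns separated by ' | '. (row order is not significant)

After WHERE (1 rows):
sales.name | sales.id | sales.amt | sales.tag
eve | 7 | 80 | F
After GROUP BY (1 rows):
sales.tag | n
F | 1

== RESULT ==
sales.tag | n
F | 1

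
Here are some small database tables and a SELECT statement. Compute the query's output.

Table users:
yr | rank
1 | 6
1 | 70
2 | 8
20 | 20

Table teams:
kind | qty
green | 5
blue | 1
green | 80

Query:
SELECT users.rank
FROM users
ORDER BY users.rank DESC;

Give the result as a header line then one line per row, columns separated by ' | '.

== RESULT ==
users.rank
70
20
8
6

Derivation:
After SELECT (4 rows):
users.rank
6
70
8
20
After ORDER BY (4 rows):
users.rank
70
20
8
6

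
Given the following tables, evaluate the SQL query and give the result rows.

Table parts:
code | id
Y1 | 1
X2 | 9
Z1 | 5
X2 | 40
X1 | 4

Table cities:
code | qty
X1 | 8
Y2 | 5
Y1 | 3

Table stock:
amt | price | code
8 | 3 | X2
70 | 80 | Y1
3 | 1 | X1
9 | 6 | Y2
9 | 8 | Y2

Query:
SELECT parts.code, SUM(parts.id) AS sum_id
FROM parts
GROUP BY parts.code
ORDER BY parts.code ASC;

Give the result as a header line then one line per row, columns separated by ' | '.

After GROUP BY (4 rows):
parts.code | sum_id
Y1 | 1
X2 | 49
Z1 | 5
X1 | 4
After ORDER BY (4 rows):
parts.code | sum_id
X1 | 4
X2 | 49
Y1 | 1
Z1 | 5

== RESULT ==
parts.code | sum_id
X1 | 4
X2 | 49
Y1 | 1
Z1 | 5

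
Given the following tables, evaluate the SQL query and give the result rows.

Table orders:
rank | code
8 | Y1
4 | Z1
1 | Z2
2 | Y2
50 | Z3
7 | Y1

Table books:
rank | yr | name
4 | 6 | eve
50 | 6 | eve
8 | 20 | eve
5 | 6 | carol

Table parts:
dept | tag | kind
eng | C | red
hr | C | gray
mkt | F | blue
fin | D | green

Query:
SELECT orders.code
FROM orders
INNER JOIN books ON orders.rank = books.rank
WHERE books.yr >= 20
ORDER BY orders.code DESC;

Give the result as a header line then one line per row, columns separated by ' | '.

== RESULT ==
orders.code
Y1

Derivation:
After JOIN books (3 rows):
orders.rank | orders.code | books.rank | books.yr | books.name
8 | Y1 | 8 | 20 | eve
4 | Z1 | 4 | 6 | eve
50 | Z3 | 50 | 6 | eve
After WHERE (1 rows):
orders.rank | orders.code | books.rank | books.yr | books.name
8 | Y1 | 8 | 20 | eve
After SELECT (1 rows):
orders.code
Y1
After ORDER BY (1 rows):
orders.code
Y1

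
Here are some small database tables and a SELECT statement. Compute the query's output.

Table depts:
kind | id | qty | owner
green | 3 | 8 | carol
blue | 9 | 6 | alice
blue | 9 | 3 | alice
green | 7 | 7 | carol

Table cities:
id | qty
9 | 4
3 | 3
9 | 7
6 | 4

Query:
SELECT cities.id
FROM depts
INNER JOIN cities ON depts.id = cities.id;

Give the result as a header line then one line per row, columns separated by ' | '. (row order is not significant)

After JOIN cities (5 rows):
depts.kind | depts.id | depts.qty | depts.owner | cities.id | cities.qty
green | 3 | 8 | carol | 3 | 3
blue | 9 | 6 | alice | 9 | 4
blue | 9 | 6 | alice | 9 | 7
blue | 9 | 3 | alice | 9 | 4
blue | 9 | 3 | alice | 9 | 7
After SELECT (5 rows):
cities.id
3
9
9
9
9

== RESULT ==
cities.id
3
9
9
9
9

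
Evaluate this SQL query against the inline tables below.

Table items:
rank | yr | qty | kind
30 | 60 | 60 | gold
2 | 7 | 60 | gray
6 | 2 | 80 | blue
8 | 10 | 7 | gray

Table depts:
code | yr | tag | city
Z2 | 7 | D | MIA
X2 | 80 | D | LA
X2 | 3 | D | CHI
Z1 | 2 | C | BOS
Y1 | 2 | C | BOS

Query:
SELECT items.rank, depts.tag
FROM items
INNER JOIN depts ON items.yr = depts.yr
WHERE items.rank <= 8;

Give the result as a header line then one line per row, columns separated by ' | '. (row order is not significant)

== RESULT ==
items.rank | depts.tag
2 | D
6 | C
6 | C

Derivation:
After JOIN depts (3 rows):
items.rank | items.yr | items.qty | items.kind | depts.code | depts.yr | depts.tag | depts.city
2 | 7 | 60 | gray | Z2 | 7 | D | MIA
6 | 2 | 80 | blue | Z1 | 2 | C | BOS
6 | 2 | 80 | blue | Y1 | 2 | C | BOS
After WHERE (3 rows):
items.rank | items.yr | items.qty | items.kind | depts.code | depts.yr | depts.tag | depts.city
2 | 7 | 60 | gray | Z2 | 7 | D | MIA
6 | 2 | 80 | blue | Z1 | 2 | C | BOS
6 | 2 | 80 | blue | Y1 | 2 | C | BOS
After SELECT (3 rows):
items.rank | depts.tag
2 | D
6 | C
6 | C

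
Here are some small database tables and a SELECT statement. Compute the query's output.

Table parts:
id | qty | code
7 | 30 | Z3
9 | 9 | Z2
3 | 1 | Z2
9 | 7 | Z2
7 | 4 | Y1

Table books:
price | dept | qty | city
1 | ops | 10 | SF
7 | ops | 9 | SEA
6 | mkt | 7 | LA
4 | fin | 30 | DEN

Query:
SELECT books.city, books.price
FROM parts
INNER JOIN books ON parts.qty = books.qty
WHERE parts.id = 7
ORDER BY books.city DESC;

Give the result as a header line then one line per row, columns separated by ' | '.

After JOIN books (3 rows):
parts.id | parts.qty | parts.code | books.price | books.dept | books.qty | books.city
7 | 30 | Z3 | 4 | fin | 30 | DEN
9 | 9 | Z2 | 7 | ops | 9 | SEA
9 | 7 | Z2 | 6 | mkt | 7 | LA
After WHERE (1 rows):
parts.id | parts.qty | parts.code | books.price | books.dept | books.qty | books.city
7 | 30 | Z3 | 4 | fin | 30 | DEN
After SELECT (1 rows):
books.city | books.price
DEN | 4
After ORDER BY (1 rows):
books.city | books.price
DEN | 4

== RESULT ==
books.city | books.price
DEN | 4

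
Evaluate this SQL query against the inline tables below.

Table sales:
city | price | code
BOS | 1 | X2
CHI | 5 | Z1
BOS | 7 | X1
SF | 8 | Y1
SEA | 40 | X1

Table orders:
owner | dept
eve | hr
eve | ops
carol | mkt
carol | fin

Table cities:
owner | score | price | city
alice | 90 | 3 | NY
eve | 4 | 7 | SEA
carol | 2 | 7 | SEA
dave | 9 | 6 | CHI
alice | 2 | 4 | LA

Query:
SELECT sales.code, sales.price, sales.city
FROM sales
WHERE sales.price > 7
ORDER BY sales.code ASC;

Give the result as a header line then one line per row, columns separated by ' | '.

After WHERE (2 rows):
sales.city | sales.price | sales.code
SF | 8 | Y1
SEA | 40 | X1
After SELECT (2 rows):
sales.code | sales.price | sales.city
Y1 | 8 | SF
X1 | 40 | SEA
After ORDER BY (2 rows):
sales.code | sales.price | sales.city
X1 | 40 | SEA
Y1 | 8 | SF

== RESULT ==
sales.code | sales.price | sales.city
X1 | 40 | SEA
Y1 | 8 | SF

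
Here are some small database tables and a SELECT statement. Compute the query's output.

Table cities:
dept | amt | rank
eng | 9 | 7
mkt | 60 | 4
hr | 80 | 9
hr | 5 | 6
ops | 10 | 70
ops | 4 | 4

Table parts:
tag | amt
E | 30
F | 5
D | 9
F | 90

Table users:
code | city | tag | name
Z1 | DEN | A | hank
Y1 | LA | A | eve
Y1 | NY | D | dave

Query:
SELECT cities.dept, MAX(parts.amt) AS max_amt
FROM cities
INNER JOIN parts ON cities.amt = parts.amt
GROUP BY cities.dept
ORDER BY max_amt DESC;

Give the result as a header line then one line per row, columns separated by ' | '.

== RESULT ==
cities.dept | max_amt
eng | 9
hr | 5

Derivation:
After JOIN parts (2 rows):
cities.dept | cities.amt | cities.rank | parts.tag | parts.amt
eng | 9 | 7 | D | 9
hr | 5 | 6 | F | 5
After GROUP BY (2 rows):
cities.dept | max_amt
eng | 9
hr | 5
After ORDER BY (2 rows):
cities.dept | max_amt
eng | 9
hr | 5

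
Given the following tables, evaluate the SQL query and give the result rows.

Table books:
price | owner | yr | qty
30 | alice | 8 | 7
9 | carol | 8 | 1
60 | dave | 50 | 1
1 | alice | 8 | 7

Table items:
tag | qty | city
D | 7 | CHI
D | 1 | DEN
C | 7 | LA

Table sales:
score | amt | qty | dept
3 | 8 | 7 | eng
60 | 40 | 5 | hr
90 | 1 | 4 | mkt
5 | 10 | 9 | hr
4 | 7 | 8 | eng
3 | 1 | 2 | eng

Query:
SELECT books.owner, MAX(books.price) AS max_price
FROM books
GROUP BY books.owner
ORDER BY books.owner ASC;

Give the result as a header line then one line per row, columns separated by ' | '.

== RESULT ==
books.owner | max_price
alice | 30
carol | 9
dave | 60

Derivation:
After GROUP BY (3 rows):
books.owner | max_price
alice | 30
carol | 9
dave | 60
After ORDER BY (3 rows):
books.owner | max_price
alice | 30
carol | 9
dave | 60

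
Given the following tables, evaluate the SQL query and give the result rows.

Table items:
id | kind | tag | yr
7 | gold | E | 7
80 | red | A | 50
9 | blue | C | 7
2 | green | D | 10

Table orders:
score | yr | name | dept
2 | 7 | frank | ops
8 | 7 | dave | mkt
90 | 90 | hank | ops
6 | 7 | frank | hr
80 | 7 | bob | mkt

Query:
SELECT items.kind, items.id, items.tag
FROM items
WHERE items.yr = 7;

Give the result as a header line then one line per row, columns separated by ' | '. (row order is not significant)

== RESULT ==
items.kind | items.id | items.tag
gold | 7 | E
blue | 9 | C

Derivation:
After WHERE (2 rows):
items.id | items.kind | items.tag | items.yr
7 | gold | E | 7
9 | blue | C | 7
After SELECT (2 rows):
items.kind | items.id | items.tag
gold | 7 | E
blue | 9 | C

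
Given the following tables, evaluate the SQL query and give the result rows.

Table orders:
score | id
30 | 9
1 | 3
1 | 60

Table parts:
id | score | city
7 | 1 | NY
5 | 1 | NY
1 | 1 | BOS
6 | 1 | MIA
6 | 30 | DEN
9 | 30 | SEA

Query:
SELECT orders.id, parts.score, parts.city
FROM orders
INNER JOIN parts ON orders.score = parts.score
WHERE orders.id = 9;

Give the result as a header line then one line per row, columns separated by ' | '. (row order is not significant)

== RESULT ==
orders.id | parts.score | parts.city
9 | 30 | DEN
9 | 30 | SEA

Derivation:
After JOIN parts (10 rows):
orders.score | orders.id | parts.id | parts.score | parts.city
30 | 9 | 6 | 30 | DEN
30 | 9 | 9 | 30 | SEA
1 | 3 | 7 | 1 | NY
1 | 3 | 5 | 1 | NY
1 | 3 | 1 | 1 | BOS
1 | 3 | 6 | 1 | MIA
1 | 60 | 7 | 1 | NY
1 | 60 | 5 | 1 | NY
1 | 60 | 1 | 1 | BOS
1 | 60 | 6 | 1 | MIA
After WHERE (2 rows):
orders.score | orders.id | parts.id | parts.score | parts.city
30 | 9 | 6 | 30 | DEN
30 | 9 | 9 | 30 | SEA
After SELECT (2 rows):
orders.id | parts.score | parts.city
9 | 30 | DEN
9 | 30 | SEA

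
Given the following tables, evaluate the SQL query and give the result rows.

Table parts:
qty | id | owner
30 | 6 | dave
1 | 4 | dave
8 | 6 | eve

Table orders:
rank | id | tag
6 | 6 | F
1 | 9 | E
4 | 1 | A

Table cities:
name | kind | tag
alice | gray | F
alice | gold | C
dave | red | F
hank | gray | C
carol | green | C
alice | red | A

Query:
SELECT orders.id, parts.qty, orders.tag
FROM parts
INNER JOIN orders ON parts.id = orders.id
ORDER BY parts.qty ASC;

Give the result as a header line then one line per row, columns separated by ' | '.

== RESULT ==
orders.id | parts.qty | orders.tag
6 | 8 | F
6 | 30 | F

Derivation:
After JOIN orders (2 rows):
parts.qty | parts.id | parts.owner | orders.rank | orders.id | orders.tag
30 | 6 | dave | 6 | 6 | F
8 | 6 | eve | 6 | 6 | F
After SELECT (2 rows):
orders.id | parts.qty | orders.tag
6 | 30 | F
6 | 8 | F
After ORDER BY (2 rows):
orders.id | parts.qty | orders.tag
6 | 8 | F
6 | 30 | F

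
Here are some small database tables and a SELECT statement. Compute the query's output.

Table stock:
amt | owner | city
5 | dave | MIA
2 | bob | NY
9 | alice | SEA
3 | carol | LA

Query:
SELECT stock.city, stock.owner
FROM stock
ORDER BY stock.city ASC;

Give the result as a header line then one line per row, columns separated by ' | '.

After SELECT (4 rows):
stock.city | stock.owner
MIA | dave
NY | bob
SEA | alice
LA | carol
After ORDER BY (4 rows):
stock.city | stock.owner
LA | carol
MIA | dave
NY | bob
SEA | alice

== RESULT ==
stock.city | stock.owner
LA | carol
MIA | dave
NY | bob
SEA | alice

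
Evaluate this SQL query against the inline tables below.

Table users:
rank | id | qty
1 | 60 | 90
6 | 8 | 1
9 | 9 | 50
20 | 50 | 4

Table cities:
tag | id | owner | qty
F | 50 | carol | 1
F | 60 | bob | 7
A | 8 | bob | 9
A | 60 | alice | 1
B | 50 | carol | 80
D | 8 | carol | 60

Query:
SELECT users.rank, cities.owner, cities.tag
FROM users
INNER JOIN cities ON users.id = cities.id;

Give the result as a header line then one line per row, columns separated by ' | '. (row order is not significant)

After JOIN cities (6 rows):
users.rank | users.id | users.qty | cities.tag | cities.id | cities.owner | cities.qty
1 | 60 | 90 | F | 60 | bob | 7
1 | 60 | 90 | A | 60 | alice | 1
6 | 8 | 1 | A | 8 | bob | 9
6 | 8 | 1 | D | 8 | carol | 60
20 | 50 | 4 | F | 50 | carol | 1
20 | 50 | 4 | B | 50 | carol | 80
After SELECT (6 rows):
users.rank | cities.owner | cities.tag
1 | bob | F
1 | alice | A
6 | bob | A
6 | carol | D
20 | carol | F
20 | carol | B

== RESULT ==
users.rank | cities.owner | cities.tag
1 | bob | F
1 | alice | A
6 | bob | A
6 | carol | D
20 | carol | F
20 | carol | B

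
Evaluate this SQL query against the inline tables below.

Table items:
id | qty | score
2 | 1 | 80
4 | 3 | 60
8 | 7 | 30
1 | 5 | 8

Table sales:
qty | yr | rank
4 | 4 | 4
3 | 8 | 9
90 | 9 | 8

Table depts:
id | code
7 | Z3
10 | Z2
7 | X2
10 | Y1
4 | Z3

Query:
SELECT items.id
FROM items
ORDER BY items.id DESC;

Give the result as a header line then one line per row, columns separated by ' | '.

After SELECT (4 rows):
items.id
2
4
8
1
After ORDER BY (4 rows):
items.id
8
4
2
1

== RESULT ==
items.id
8
4
2
1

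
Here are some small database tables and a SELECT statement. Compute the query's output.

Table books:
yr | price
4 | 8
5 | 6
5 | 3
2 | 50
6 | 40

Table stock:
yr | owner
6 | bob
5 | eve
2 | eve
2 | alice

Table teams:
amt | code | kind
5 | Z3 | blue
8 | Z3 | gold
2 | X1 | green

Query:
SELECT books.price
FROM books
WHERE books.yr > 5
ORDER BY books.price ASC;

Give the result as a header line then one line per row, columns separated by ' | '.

== RESULT ==
books.price
40

Derivation:
After WHERE (1 rows):
books.yr | books.price
6 | 40
After SELECT (1 rows):
books.price
40
After ORDER BY (1 rows):
books.price
40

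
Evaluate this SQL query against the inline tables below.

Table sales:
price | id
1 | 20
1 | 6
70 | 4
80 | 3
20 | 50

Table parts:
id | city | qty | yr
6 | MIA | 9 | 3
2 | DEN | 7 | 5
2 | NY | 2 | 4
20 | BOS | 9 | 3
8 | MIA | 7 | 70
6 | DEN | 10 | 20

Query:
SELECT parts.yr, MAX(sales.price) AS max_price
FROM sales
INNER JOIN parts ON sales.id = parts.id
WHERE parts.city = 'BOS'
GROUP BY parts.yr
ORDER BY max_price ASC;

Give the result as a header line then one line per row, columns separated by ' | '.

== RESULT ==
parts.yr | max_price
3 | 1

Derivation:
After JOIN parts (3 rows):
sales.price | sales.id | parts.id | parts.city | parts.qty | parts.yr
1 | 20 | 20 | BOS | 9 | 3
1 | 6 | 6 | MIA | 9 | 3
1 | 6 | 6 | DEN | 10 | 20
After WHERE (1 rows):
sales.price | sales.id | parts.id | parts.city | parts.qty | parts.yr
1 | 20 | 20 | BOS | 9 | 3
After GROUP BY (1 rows):
parts.yr | max_price
3 | 1
After ORDER BY (1 rows):
parts.yr | max_price
3 | 1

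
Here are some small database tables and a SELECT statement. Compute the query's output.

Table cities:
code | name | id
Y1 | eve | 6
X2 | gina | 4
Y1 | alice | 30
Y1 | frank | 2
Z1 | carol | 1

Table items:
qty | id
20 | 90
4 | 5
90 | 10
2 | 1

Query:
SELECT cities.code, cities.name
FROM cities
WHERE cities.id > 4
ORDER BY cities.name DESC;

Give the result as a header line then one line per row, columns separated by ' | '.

== RESULT ==
cities.code | cities.name
Y1 | eve
Y1 | alice

Derivation:
After WHERE (2 rows):
cities.code | cities.name | cities.id
Y1 | eve | 6
Y1 | alice | 30
After SELECT (2 rows):
cities.code | cities.name
Y1 | eve
Y1 | alice
After ORDER BY (2 rows):
cities.code | cities.name
Y1 | eve
Y1 | alice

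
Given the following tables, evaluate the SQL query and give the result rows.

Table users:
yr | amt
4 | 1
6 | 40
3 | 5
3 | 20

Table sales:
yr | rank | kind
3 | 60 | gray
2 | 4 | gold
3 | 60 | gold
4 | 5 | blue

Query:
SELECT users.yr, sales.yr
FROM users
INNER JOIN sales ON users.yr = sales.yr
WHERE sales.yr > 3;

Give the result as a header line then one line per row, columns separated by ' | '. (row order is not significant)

== RESULT ==
users.yr | sales.yr
4 | 4

Derivation:
After JOIN sales (5 rows):
users.yr | users.amt | sales.yr | sales.rank | sales.kind
4 | 1 | 4 | 5 | blue
3 | 5 | 3 | 60 | gray
3 | 5 | 3 | 60 | gold
3 | 20 | 3 | 60 | gray
3 | 20 | 3 | 60 | gold
After WHERE (1 rows):
users.yr | users.amt | sales.yr | sales.rank | sales.kind
4 | 1 | 4 | 5 | blue
After SELECT (1 rows):
users.yr | sales.yr
4 | 4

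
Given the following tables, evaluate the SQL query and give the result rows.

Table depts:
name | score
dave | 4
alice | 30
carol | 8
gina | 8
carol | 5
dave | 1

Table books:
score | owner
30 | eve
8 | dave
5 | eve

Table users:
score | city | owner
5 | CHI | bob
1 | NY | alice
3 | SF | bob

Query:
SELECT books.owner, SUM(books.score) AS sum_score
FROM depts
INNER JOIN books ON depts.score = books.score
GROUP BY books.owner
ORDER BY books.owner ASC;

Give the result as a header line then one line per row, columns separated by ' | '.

== RESULT ==
books.owner | sum_score
dave | 16
eve | 35

Derivation:
After JOIN books (4 rows):
depts.name | depts.score | books.score | books.owner
alice | 30 | 30 | eve
carol | 8 | 8 | dave
gina | 8 | 8 | dave
carol | 5 | 5 | eve
After GROUP BY (2 rows):
books.owner | sum_score
eve | 35
dave | 16
After ORDER BY (2 rows):
books.owner | sum_score
dave | 16
eve | 35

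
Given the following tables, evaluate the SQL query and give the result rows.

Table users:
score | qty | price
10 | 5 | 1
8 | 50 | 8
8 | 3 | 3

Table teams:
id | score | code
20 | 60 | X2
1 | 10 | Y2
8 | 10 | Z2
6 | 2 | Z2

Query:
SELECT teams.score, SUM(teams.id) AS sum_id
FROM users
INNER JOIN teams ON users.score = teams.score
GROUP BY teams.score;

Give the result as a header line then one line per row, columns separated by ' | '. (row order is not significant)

== RESULT ==
teams.score | sum_id
10 | 9

Derivation:
After JOIN teams (2 rows):
users.score | users.qty | users.price | teams.id | teams.score | teams.code
10 | 5 | 1 | 1 | 10 | Y2
10 | 5 | 1 | 8 | 10 | Z2
After GROUP BY (1 rows):
teams.score | sum_id
10 | 9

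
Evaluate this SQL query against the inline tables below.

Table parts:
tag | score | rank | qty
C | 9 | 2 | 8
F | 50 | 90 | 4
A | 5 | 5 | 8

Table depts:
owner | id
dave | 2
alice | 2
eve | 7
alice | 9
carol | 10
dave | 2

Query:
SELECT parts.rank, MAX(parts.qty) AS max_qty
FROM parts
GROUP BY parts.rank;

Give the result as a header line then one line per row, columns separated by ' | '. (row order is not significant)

== RESULT ==
parts.rank | max_qty
2 | 8
90 | 4
5 | 8

Derivation:
After GROUP BY (3 rows):
parts.rank | max_qty
2 | 8
90 | 4
5 | 8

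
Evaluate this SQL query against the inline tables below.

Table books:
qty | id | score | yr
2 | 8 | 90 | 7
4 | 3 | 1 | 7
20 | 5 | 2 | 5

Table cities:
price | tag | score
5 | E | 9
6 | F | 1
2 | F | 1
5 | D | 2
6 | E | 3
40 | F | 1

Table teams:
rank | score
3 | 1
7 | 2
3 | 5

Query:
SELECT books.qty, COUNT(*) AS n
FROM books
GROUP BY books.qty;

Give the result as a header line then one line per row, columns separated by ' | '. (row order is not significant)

After GROUP BY (3 rows):
books.qty | n
2 | 1
4 | 1
20 | 1

== RESULT ==
books.qty | n
2 | 1
4 | 1
20 | 1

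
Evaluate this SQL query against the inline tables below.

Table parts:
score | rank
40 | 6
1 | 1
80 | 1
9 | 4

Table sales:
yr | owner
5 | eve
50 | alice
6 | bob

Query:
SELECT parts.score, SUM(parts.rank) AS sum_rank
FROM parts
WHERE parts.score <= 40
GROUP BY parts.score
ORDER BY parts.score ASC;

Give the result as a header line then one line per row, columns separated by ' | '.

== RESULT ==
parts.score | sum_rank
1 | 1
9 | 4
40 | 6

Derivation:
After WHERE (3 rows):
parts.score | parts.rank
40 | 6
1 | 1
9 | 4
After GROUP BY (3 rows):
parts.score | sum_rank
40 | 6
1 | 1
9 | 4
After ORDER BY (3 rows):
parts.score | sum_rank
1 | 1
9 | 4
40 | 6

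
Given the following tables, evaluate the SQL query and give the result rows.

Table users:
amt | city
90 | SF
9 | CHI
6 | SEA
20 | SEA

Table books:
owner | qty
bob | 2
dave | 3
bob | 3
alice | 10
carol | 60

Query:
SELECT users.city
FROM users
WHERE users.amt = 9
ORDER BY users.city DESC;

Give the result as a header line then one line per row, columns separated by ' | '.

== RESULT ==
users.city
CHI

Derivation:
After WHERE (1 rows):
users.amt | users.city
9 | CHI
After SELECT (1 rows):
users.city
CHI
After ORDER BY (1 rows):
users.city
CHI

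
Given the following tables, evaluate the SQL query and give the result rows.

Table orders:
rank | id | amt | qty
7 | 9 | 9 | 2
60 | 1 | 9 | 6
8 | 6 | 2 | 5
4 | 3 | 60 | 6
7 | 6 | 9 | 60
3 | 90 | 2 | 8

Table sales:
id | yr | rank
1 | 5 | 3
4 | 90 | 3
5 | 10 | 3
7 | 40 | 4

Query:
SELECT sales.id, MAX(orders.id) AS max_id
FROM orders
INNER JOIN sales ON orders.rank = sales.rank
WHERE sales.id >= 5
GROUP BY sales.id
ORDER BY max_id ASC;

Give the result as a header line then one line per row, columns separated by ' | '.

== RESULT ==
sales.id | max_id
7 | 3
5 | 90

Derivation:
After JOIN sales (4 rows):
orders.rank | orders.id | orders.amt | orders.qty | sales.id | sales.yr | sales.rank
4 | 3 | 60 | 6 | 7 | 40 | 4
3 | 90 | 2 | 8 | 1 | 5 | 3
3 | 90 | 2 | 8 | 4 | 90 | 3
3 | 90 | 2 | 8 | 5 | 10 | 3
After WHERE (2 rows):
orders.rank | orders.id | orders.amt | orders.qty | sales.id | sales.yr | sales.rank
4 | 3 | 60 | 6 | 7 | 40 | 4
3 | 90 | 2 | 8 | 5 | 10 | 3
After GROUP BY (2 rows):
sales.id | max_id
7 | 3
5 | 90
After ORDER BY (2 rows):
sales.id | max_id
7 | 3
5 | 90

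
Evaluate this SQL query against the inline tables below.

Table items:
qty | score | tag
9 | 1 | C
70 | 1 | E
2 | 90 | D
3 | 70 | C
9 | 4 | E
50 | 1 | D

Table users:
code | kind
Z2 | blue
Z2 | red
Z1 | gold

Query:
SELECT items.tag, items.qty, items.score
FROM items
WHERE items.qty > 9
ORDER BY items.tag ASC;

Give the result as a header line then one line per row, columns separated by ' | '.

After WHERE (2 rows):
items.qty | items.score | items.tag
70 | 1 | E
50 | 1 | D
After SELECT (2 rows):
items.tag | items.qty | items.score
E | 70 | 1
D | 50 | 1
After ORDER BY (2 rows):
items.tag | items.qty | items.score
D | 50 | 1
E | 70 | 1

== RESULT ==
items.tag | items.qty | items.score
D | 50 | 1
E | 70 | 1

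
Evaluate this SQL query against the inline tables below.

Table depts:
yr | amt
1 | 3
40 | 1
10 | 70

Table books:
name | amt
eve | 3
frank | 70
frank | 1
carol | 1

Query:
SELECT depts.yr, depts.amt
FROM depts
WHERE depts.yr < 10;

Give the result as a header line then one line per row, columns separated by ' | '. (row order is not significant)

== RESULT ==
depts.yr | depts.amt
1 | 3

Derivation:
After WHERE (1 rows):
depts.yr | depts.amt
1 | 3
After SELECT (1 rows):
depts.yr | depts.amt
1 | 3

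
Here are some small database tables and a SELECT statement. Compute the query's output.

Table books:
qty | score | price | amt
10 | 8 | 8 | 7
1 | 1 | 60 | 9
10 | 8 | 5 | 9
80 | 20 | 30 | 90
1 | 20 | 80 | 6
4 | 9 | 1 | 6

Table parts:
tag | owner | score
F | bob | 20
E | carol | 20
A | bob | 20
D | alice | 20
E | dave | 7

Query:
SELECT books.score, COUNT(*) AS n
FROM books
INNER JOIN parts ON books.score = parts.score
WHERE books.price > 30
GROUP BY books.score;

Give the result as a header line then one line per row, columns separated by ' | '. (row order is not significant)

After JOIN parts (8 rows):
books.qty | books.score | books.price | books.amt | parts.tag | parts.owner | parts.score
80 | 20 | 30 | 90 | F | bob | 20
80 | 20 | 30 | 90 | E | carol | 20
80 | 20 | 30 | 90 | A | bob | 20
80 | 20 | 30 | 90 | D | alice | 20
1 | 20 | 80 | 6 | F | bob | 20
1 | 20 | 80 | 6 | E | carol | 20
1 | 20 | 80 | 6 | A | bob | 20
1 | 20 | 80 | 6 | D | alice | 20
After WHERE (4 rows):
books.qty | books.score | books.price | books.amt | parts.tag | parts.owner | parts.score
1 | 20 | 80 | 6 | F | bob | 20
1 | 20 | 80 | 6 | E | carol | 20
1 | 20 | 80 | 6 | A | bob | 20
1 | 20 | 80 | 6 | D | alice | 20
After GROUP BY (1 rows):
books.score | n
20 | 4

== RESULT ==
books.score | n
20 | 4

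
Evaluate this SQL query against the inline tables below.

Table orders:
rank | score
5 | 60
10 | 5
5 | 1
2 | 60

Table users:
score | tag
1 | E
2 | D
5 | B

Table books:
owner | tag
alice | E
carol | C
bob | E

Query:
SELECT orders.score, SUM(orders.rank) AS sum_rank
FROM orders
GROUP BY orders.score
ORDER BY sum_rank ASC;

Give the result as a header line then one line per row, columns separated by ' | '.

== RESULT ==
orders.score | sum_rank
1 | 5
60 | 7
5 | 10

Derivation:
After GROUP BY (3 rows):
orders.score | sum_rank
60 | 7
5 | 10
1 | 5
After ORDER BY (3 rows):
orders.score | sum_rank
1 | 5
60 | 7
5 | 10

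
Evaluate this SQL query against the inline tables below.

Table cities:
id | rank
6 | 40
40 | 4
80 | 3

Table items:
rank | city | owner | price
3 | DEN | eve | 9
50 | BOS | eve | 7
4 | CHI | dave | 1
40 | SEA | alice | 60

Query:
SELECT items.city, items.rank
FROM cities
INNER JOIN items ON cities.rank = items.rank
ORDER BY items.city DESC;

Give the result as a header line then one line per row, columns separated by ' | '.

After JOIN items (3 rows):
cities.id | cities.rank | items.rank | items.city | items.owner | items.price
6 | 40 | 40 | SEA | alice | 60
40 | 4 | 4 | CHI | dave | 1
80 | 3 | 3 | DEN | eve | 9
After SELECT (3 rows):
items.city | items.rank
SEA | 40
CHI | 4
DEN | 3
After ORDER BY (3 rows):
items.city | items.rank
SEA | 40
DEN | 3
CHI | 4

== RESULT ==
items.city | items.rank
SEA | 40
DEN | 3
CHI | 4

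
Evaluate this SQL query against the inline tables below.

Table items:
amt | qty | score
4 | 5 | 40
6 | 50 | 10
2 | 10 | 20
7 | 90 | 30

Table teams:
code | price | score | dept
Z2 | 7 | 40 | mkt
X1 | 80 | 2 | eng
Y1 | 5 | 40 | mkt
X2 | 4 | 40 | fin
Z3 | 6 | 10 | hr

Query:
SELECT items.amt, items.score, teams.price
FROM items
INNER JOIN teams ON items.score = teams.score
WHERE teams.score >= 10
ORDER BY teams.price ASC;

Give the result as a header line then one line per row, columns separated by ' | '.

After JOIN teams (4 rows):
items.amt | items.qty | items.score | teams.code | teams.price | teams.score | teams.dept
4 | 5 | 40 | Z2 | 7 | 40 | mkt
4 | 5 | 40 | Y1 | 5 | 40 | mkt
4 | 5 | 40 | X2 | 4 | 40 | fin
6 | 50 | 10 | Z3 | 6 | 10 | hr
After WHERE (4 rows):
items.amt | items.qty | items.score | teams.code | teams.price | teams.score | teams.dept
4 | 5 | 40 | Z2 | 7 | 40 | mkt
4 | 5 | 40 | Y1 | 5 | 40 | mkt
4 | 5 | 40 | X2 | 4 | 40 | fin
6 | 50 | 10 | Z3 | 6 | 10 | hr
After SELECT (4 rows):
items.amt | items.score | teams.price
4 | 40 | 7
4 | 40 | 5
4 | 40 | 4
6 | 10 | 6
After ORDER BY (4 rows):
items.amt | items.score | teams.price
4 | 40 | 4
4 | 40 | 5
6 | 10 | 6
4 | 40 | 7

== RESULT ==
items.amt | items.score | teams.price
4 | 40 | 4
4 | 40 | 5
6 | 10 | 6
4 | 40 | 7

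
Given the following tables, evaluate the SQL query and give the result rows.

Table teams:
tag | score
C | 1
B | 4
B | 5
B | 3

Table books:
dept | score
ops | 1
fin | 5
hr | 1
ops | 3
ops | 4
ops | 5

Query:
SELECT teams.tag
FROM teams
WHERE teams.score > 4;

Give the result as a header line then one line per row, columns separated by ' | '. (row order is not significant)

== RESULT ==
teams.tag
B

Derivation:
After WHERE (1 rows):
teams.tag | teams.score
B | 5
After SELECT (1 rows):
teams.tag
B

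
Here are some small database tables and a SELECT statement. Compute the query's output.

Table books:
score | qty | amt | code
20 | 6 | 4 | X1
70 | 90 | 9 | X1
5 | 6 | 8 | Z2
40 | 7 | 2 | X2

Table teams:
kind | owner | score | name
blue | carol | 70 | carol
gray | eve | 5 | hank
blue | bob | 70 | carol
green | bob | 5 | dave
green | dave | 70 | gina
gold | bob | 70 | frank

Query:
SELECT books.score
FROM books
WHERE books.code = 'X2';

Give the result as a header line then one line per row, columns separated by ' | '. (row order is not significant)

== RESULT ==
books.score
40

Derivation:
After WHERE (1 rows):
books.score | books.qty | books.amt | books.code
40 | 7 | 2 | X2
After SELECT (1 rows):
books.score
40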